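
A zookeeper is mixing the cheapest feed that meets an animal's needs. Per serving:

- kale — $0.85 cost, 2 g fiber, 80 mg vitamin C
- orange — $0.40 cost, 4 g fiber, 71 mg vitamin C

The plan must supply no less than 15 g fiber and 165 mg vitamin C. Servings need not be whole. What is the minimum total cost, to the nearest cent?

$1.50

This is a tiny linear program; its minimum lies at a vertex of the feasible set. List the vertices and price them.
kale only: max(15/2, 165/80) = 7.5 servings → $6.38.
orange only: max(15/4, 165/71) = 3.75 servings → $1.50.
kale + orange: intersection lies outside the first quadrant.
So the least-cost plan costs $1.50.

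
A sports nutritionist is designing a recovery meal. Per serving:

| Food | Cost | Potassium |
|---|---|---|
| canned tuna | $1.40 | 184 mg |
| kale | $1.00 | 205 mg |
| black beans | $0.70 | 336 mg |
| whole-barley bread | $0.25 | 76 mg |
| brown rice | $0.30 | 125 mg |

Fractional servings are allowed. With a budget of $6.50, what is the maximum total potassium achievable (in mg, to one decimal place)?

3120.0 mg

Potassium per dollar: black beans 480, brown rice 416.7, whole-barley bread 304, kale 205, canned tuna 131.4.
With no serving limits, spend the whole cost allowance on black beans: $6.50 / $0.70 × 336 mg = 3120.0 mg.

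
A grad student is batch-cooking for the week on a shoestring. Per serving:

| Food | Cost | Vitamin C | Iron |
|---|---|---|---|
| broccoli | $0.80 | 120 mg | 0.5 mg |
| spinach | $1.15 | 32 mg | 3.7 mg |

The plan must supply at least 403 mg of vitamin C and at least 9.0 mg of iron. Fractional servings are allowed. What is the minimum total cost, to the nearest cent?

$4.61

broccoli only: max(403/120, 9.0/0.5) = 18 servings → $14.40.
spinach only: max(403/32, 9.0/3.7) = 12.59 servings → $14.48.
broccoli + spinach with both tight: 2.811 servings and 2.053 servings → $4.61.
The minimum over all feasible corners is $4.61.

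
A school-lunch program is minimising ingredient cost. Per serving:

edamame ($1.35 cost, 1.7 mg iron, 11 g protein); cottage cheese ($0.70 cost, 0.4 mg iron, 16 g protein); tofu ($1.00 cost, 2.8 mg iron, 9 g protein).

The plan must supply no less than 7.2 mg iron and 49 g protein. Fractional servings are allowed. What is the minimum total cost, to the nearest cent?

$3.55

For a min-cost LP with two ≥-constraints, a basic feasible solution has at most two positive variables.
edamame only: max(7.2/1.7, 49/11) = 4.455 servings → $6.01.
cottage cheese only: max(7.2/0.4, 49/16) = 18 servings → $12.60.
tofu only: max(7.2/2.8, 49/9) = 5.444 servings → $5.44.
edamame + cottage cheese with both tight: 4.193 servings and 0.1798 servings → $5.79.
edamame + tofu with both targets exact would need a negative amount; discard.
cottage cheese + tofu with both tight: 1.757 servings and 2.32 servings → $3.55.
The minimum over all feasible corners is $3.55.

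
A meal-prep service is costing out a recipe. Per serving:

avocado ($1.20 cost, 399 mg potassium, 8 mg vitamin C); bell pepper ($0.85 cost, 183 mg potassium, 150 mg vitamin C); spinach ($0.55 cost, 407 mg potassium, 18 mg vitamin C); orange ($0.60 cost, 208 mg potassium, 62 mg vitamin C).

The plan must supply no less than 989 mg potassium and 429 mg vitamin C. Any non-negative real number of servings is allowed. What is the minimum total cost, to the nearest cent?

$2.97

With two linear requirements the optimum uses one or two foods; enumerate the corners.
avocado only: max(989/399, 429/8) = 53.62 servings → $64.35.
bell pepper only: max(989/183, 429/150) = 5.404 servings → $4.59.
spinach only: max(989/407, 429/18) = 23.83 servings → $13.11.
orange only: max(989/208, 429/62) = 6.919 servings → $4.15.
avocado + bell pepper with both tight: 1.196 servings and 2.796 servings → $3.81.
avocado + spinach: the both-tight solution has a negative serving — not a feasible corner.
avocado + orange: the both-tight solution has a negative serving — not a feasible corner.
bell pepper + spinach with both tight: 2.715 servings and 1.209 servings → $2.97.
bell pepper + orange with both tight: 1.406 servings and 3.518 servings → $3.31.
spinach + orange: intersection lies outside the first quadrant.
So the least-cost plan costs $2.97.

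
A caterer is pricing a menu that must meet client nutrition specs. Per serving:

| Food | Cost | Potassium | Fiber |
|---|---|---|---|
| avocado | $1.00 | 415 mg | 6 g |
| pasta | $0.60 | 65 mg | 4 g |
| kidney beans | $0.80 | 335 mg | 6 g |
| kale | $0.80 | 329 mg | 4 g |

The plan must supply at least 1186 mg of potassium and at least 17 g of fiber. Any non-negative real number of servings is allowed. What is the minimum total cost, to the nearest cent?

$2.83

A basic optimal solution has at most two foods positive. Try each food alone and each pair with both targets met exactly.
avocado only: max(1186/415, 17/6) = 2.858 servings → $2.86.
pasta only: max(1186/65, 17/4) = 18.25 servings → $10.95.
kidney beans only: max(1186/335, 17/6) = 3.54 servings → $2.83.
kale only: max(1186/329, 17/4) = 4.25 servings → $3.40.
avocado + pasta with both targets exact would need a negative amount; discard.
avocado + kidney beans: intersection lies outside the first quadrant.
avocado + kale with both tight: 2.704 servings and 0.1943 servings → $2.86.
pasta + kidney beans: the both-tight solution has a negative serving — not a feasible corner.
pasta + kale with both tight: 0.804 servings and 3.446 servings → $3.24.
kidney beans + kale with both tight: 1.339 servings and 2.241 servings → $2.86.
The minimum over all feasible corners is $2.83.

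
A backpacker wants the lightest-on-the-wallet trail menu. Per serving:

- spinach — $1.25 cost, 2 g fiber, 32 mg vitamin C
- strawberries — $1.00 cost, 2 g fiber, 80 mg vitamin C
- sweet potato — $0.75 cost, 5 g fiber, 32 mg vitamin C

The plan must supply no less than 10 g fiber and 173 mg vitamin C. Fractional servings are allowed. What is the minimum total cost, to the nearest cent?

spinach only: max(10/2, 173/32) = 5.406 servings → $6.76.
strawberries only: max(10/2, 173/80) = 5 servings → $5.00.
sweet potato only: max(10/5, 173/32) = 5.406 servings → $4.05.
spinach + strawberries with both tight: 4.729 servings and 0.2708 servings → $6.18.
spinach + sweet potato: the both-tight solution has a negative serving — not a feasible corner.
strawberries + sweet potato with both tight: 1.622 servings and 1.351 servings → $2.64.
So the least-cost plan costs $2.64.

$2.64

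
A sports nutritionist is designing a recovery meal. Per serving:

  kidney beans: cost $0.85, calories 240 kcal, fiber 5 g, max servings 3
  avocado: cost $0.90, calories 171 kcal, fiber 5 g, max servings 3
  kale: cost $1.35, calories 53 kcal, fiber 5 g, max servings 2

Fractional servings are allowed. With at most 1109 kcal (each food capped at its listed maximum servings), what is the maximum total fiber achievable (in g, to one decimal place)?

Fiber per kcal: kale 0.09434, avocado 0.02924, kidney beans 0.02083.
Take 2 servings of kale: uses 106 kcal, +10.0 g fiber (running total 10.0 g).
Take 3 servings of avocado: uses 513 kcal, +15.0 g fiber (running total 25.0 g).
Take 2.042 servings of kidney beans: uses 490 kcal, +10.2 g fiber (running total 35.2 g).
Filling greedily by fiber-per-kcal is optimal for one linear limit, giving 35.2 g.

35.2 g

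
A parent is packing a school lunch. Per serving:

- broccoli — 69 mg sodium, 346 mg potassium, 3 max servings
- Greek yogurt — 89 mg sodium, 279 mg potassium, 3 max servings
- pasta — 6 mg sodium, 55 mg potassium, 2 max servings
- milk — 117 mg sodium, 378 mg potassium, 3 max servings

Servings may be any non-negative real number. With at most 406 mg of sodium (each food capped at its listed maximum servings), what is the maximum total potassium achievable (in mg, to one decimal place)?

Potassium per mg sodium: pasta 9.167, broccoli 5.014, milk 3.231, Greek yogurt 3.135.
Take 2 servings of pasta: uses 12 mg sodium, +110.0 mg potassium (running total 110.0 mg).
Take 3 servings of broccoli: uses 207 mg sodium, +1038.0 mg potassium (running total 1148.0 mg).
Take 1.598 servings of milk: uses 187 mg sodium, +604.2 mg potassium (running total 1752.2 mg).
Filling greedily by potassium-per-mg sodium is optimal for one linear limit, giving 1752.2 mg.

1752.2 mg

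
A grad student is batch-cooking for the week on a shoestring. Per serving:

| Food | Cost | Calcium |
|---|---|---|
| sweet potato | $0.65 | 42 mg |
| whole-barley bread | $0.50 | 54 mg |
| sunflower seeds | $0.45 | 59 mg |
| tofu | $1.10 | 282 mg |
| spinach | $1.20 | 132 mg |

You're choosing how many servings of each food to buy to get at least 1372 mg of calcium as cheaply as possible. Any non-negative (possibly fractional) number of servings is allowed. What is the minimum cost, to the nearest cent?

Cost per mg of calcium: tofu $0.0039, sunflower seeds $0.0076, spinach $0.0091, whole-barley bread $0.0093, sweet potato $0.0155.
With no serving limits, use only tofu: 1372 mg / 282 mg = 4.865 servings × $1.10 = $5.35.

$5.35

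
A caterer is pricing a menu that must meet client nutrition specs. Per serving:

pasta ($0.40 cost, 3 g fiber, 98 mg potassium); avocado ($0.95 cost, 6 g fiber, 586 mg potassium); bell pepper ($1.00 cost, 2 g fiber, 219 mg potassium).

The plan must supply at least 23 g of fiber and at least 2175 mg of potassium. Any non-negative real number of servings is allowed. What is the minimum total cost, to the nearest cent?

The cheapest plan sits at a corner of the feasible region — with two constraints it uses at most two foods.
pasta only: max(23/3, 2175/98) = 22.19 servings → $8.88.
avocado only: max(23/6, 2175/586) = 3.833 servings → $3.64.
bell pepper only: max(23/2, 2175/219) = 11.5 servings → $11.50.
pasta + avocado with both tight: 0.3658 servings and 3.65 servings → $3.61.
pasta + bell pepper with both tight: 1.49 servings and 9.265 servings → $9.86.
avocado + bell pepper: intersection lies outside the first quadrant.
The minimum over all feasible corners is $3.61.

$3.61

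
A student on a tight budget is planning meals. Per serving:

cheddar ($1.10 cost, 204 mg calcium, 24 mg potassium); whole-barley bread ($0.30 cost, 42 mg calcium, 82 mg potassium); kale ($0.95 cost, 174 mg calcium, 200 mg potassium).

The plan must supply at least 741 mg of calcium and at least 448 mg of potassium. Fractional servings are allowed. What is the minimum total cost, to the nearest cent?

At the optimum either one food covers both requirements or two foods hit both targets exactly; no other combination can be cheaper.
cheddar only: max(741/204, 448/24) = 18.67 servings → $20.53.
whole-barley bread only: max(741/42, 448/82) = 17.64 servings → $5.29.
kale only: max(741/174, 448/200) = 4.259 servings → $4.05.
cheddar + whole-barley bread with both tight: 2.668 servings and 4.682 servings → $4.34.
cheddar + kale with both tight: 1.918 servings and 2.01 servings → $4.02.
whole-barley bread + kale: intersection lies outside the first quadrant.
Cheapest feasible corner: $4.02.

$4.02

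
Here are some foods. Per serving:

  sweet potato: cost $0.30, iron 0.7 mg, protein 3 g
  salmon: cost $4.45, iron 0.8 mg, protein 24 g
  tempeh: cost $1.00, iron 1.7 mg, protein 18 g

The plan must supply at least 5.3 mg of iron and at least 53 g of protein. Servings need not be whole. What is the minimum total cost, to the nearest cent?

With two linear requirements the optimum uses one or two foods; enumerate the corners.
sweet potato only: max(5.3/0.7, 53/3) = 17.67 servings → $5.30.
salmon only: max(5.3/0.8, 53/24) = 6.625 servings → $29.48.
tempeh only: max(5.3/1.7, 53/18) = 3.118 servings → $3.12.
sweet potato + salmon with both tight: 5.889 servings and 1.472 servings → $8.32.
sweet potato + tempeh with both tight: 0.7067 servings and 2.827 servings → $3.04.
salmon + tempeh: intersection lies outside the first quadrant.
The minimum over all feasible corners is $3.04.

$3.04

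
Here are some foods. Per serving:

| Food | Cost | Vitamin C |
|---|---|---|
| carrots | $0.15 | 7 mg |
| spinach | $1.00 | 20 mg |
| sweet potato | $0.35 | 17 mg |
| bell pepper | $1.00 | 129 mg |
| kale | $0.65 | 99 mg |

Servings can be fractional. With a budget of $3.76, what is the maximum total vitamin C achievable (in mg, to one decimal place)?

Vitamin C per dollar: kale 152.3, bell pepper 129, sweet potato 48.57, carrots 46.67, spinach 20.
With no serving limits, spend the whole cost allowance on kale: $3.76 / $0.65 × 99 mg = 572.7 mg.

572.7 mg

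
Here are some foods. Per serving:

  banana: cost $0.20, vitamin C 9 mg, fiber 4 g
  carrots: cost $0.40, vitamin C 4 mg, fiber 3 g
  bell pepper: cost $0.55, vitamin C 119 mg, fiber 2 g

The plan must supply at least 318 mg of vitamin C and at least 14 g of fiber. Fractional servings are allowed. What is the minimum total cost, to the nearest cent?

$1.83

Check every corner: each single food scaled to meet both minima, and each pair solved so both constraints bind.
banana only: max(318/9, 14/4) = 35.33 servings → $7.07.
carrots only: max(318/4, 14/3) = 79.5 servings → $31.80.
bell pepper only: max(318/119, 14/2) = 7 servings → $3.85.
banana + carrots: intersection lies outside the first quadrant.
banana + bell pepper with both tight: 2.249 servings and 2.502 servings → $1.83.
carrots + bell pepper with both tight: 2.951 servings and 2.573 servings → $2.60.
Cheapest feasible corner: $1.83.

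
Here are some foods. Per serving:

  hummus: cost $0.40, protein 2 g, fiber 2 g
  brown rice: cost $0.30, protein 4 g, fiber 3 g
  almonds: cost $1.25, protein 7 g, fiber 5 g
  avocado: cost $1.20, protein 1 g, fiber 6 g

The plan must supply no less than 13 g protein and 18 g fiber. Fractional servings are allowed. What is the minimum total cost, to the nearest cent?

Compare the cost at each extreme point of the feasible region.
hummus only: max(13/2, 18/2) = 9 servings → $3.60.
brown rice only: max(13/4, 18/3) = 6 servings → $1.80.
almonds only: max(13/7, 18/5) = 3.6 servings → $4.50.
avocado only: max(13/1, 18/6) = 13 servings → $15.60.
hummus + brown rice: the both-tight solution has a negative serving — not a feasible corner.
hummus + almonds: intersection lies outside the first quadrant.
hummus + avocado with both tight: 6 servings and 1 serving → $3.60.
brown rice + almonds with both targets exact would need a negative amount; discard.
brown rice + avocado with both tight: 2.857 servings and 1.571 servings → $2.74.
almonds + avocado with both tight: 1.622 servings and 1.649 servings → $4.01.
Cheapest feasible corner: $1.80.

$1.80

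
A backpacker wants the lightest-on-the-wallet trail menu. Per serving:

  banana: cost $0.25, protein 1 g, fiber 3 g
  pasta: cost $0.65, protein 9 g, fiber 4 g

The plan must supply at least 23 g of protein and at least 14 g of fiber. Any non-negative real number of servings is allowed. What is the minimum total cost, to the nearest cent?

Two binding constraints pin down two serving amounts, so the optimal mix uses at most two foods. The candidates are each food alone (scaled to the tighter of protein/fiber) and each pair with both constraints tight.
banana only: max(23/1, 14/3) = 23 servings → $5.75.
pasta only: max(23/9, 14/4) = 3.5 servings → $2.27.
banana + pasta with both tight: 1.478 servings and 2.391 servings → $1.92.
The minimum over all feasible corners is $1.92.

$1.92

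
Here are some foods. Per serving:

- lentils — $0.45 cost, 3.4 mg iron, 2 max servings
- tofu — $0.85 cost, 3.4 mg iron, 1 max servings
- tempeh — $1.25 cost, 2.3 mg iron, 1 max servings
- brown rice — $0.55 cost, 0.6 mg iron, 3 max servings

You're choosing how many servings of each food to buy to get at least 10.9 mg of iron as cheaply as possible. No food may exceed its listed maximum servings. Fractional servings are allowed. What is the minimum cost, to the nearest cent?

Cost per mg of iron: lentils $0.1324, tofu $0.2500, tempeh $0.5435, brown rice $0.9167.
Take 2 servings of lentils: +6.8 mg iron for $0.90 (total $0.90, still need 4.1 mg).
Take 1 serving of tofu: +3.4 mg iron for $0.85 (total $1.75, still need 0.7 mg).
Take 0.3043 servings of tempeh: +0.7 mg iron for $0.38 (total $2.13, still need 0.0 mg).
Filling from the cheapest source first is optimal under one linear minimum: $2.13.

$2.13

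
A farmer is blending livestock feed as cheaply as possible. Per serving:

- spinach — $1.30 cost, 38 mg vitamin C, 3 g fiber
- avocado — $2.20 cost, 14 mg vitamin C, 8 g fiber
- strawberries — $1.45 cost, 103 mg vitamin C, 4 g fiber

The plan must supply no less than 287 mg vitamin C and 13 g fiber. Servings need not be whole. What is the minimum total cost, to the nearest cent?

spinach only: max(287/38, 13/3) = 7.553 servings → $9.82.
avocado only: max(287/14, 13/8) = 20.5 servings → $45.10.
strawberries only: max(287/103, 13/4) = 3.25 servings → $4.71.
spinach + avocado: the both-tight solution has a negative serving — not a feasible corner.
spinach + strawberries with both tight: 1.217 servings and 2.338 servings → $4.97.
avocado + strawberries with both tight: 0.2487 servings and 2.753 servings → $4.54.
So the least-cost plan costs $4.54.

$4.54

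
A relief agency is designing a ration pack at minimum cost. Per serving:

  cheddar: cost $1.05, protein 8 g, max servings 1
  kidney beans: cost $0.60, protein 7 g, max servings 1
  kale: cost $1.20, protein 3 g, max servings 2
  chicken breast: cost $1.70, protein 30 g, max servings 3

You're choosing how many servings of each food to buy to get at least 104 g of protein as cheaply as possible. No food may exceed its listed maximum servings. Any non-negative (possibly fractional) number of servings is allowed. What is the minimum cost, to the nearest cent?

Cost per g of protein: chicken breast $0.0567, kidney beans $0.0857, cheddar $0.1313, kale $0.4000.
Take 3 servings of chicken breast: +90.0 g protein for $5.10 (total $5.10, still need 14.0 g).
Take 1 serving of kidney beans: +7.0 g protein for $0.60 (total $5.70, still need 7.0 g).
Take 0.875 servings of cheddar: +7.0 g protein for $0.92 (total $6.62, still need 0.0 g).
Filling from the cheapest source first is optimal under one linear minimum: $6.62.

$6.62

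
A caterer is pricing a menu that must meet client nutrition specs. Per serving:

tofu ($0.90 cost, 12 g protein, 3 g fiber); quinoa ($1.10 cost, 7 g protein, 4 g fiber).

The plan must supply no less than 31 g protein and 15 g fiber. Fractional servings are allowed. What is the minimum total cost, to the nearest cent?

$4.18

A basic optimal solution has at most two foods positive. Try each food alone and each pair with both targets met exactly.
tofu only: max(31/12, 15/3) = 5 servings → $4.50.
quinoa only: max(31/7, 15/4) = 4.429 servings → $4.87.
tofu + quinoa with both tight: 0.7037 servings and 3.222 servings → $4.18.
Cheapest feasible corner: $4.18.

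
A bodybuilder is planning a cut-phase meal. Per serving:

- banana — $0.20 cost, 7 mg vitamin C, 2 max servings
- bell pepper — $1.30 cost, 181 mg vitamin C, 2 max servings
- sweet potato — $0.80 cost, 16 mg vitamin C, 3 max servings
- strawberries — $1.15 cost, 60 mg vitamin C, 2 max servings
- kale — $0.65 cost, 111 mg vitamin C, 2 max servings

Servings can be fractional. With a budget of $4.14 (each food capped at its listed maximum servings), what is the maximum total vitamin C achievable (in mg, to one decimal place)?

Vitamin C per dollar: kale 170.8, bell pepper 139.2, strawberries 52.17, banana 35, sweet potato 20.
Take 2 servings of kale: spends $1.30, +222.0 mg vitamin C (running total 222.0 mg).
Take 2 servings of bell pepper: spends $2.60, +362.0 mg vitamin C (running total 584.0 mg).
Take 0.2087 servings of strawberries: spends $0.24, +12.5 mg vitamin C (running total 596.5 mg).
Filling greedily by vitamin C-per-dollar is optimal for one linear limit, giving 596.5 mg.

596.5 mg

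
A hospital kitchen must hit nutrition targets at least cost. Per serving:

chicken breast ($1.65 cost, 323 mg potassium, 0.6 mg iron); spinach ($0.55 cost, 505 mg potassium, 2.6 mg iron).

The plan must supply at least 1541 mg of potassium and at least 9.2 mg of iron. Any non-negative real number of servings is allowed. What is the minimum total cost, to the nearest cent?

For a min-cost LP with two ≥-constraints, a basic feasible solution has at most two positive variables.
chicken breast only: max(1541/323, 9.2/0.6) = 15.33 servings → $25.30.
spinach only: max(1541/505, 9.2/2.6) = 3.538 servings → $1.95.
chicken breast + spinach: intersection lies outside the first quadrant.
The minimum over all feasible corners is $1.95.

$1.95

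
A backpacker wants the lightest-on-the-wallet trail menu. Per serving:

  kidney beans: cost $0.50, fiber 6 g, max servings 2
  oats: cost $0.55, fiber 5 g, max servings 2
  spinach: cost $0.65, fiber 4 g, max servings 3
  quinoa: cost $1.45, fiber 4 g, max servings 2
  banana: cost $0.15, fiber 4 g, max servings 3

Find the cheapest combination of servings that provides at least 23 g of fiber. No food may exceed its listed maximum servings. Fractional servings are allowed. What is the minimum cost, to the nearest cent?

Cost per g of fiber: banana $0.0375, kidney beans $0.0833, oats $0.1100, spinach $0.1625, quinoa $0.3625.
Take 3 servings of banana: +12.0 g fiber for $0.45 (total $0.45, still need 11.0 g).
Take 1.833 servings of kidney beans: +11.0 g fiber for $0.92 (total $1.37, still need 0.0 g).
Greedy by cheapest-per-g is optimal for a single linear constraint, so the minimum cost is $1.37.

$1.37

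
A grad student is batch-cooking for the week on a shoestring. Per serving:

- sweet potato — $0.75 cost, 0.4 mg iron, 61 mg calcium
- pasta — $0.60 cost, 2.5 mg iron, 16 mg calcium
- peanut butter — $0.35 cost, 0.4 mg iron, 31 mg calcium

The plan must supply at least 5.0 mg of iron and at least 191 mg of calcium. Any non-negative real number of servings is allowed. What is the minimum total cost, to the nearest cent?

$2.62

At the optimum either one food covers both requirements or two foods hit both targets exactly; no other combination can be cheaper.
sweet potato only: max(5.0/0.4, 191/61) = 12.5 servings → $9.38.
pasta only: max(5.0/2.5, 191/16) = 11.94 servings → $7.16.
peanut butter only: max(5.0/0.4, 191/31) = 12.5 servings → $4.38.
sweet potato + pasta with both tight: 2.721 servings and 1.565 servings → $2.98.
sweet potato + peanut butter: intersection lies outside the first quadrant.
pasta + peanut butter with both tight: 1.105 servings and 5.591 servings → $2.62.
Cheapest feasible corner: $2.62.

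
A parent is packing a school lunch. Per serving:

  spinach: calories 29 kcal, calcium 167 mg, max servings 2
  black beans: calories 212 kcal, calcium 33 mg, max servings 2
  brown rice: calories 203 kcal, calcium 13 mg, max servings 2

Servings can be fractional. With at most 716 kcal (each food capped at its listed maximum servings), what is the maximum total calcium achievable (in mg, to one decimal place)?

415.0 mg

Calcium per kcal: spinach 5.759, black beans 0.1557, brown rice 0.06404.
Take 2 servings of spinach: uses 58 kcal, +334.0 mg calcium (running total 334.0 mg).
Take 2 servings of black beans: uses 424 kcal, +66.0 mg calcium (running total 400.0 mg).
Take 1.153 servings of brown rice: uses 234 kcal, +15.0 mg calcium (running total 415.0 mg).
Filling greedily by calcium-per-kcal is optimal for one linear limit, giving 415.0 mg.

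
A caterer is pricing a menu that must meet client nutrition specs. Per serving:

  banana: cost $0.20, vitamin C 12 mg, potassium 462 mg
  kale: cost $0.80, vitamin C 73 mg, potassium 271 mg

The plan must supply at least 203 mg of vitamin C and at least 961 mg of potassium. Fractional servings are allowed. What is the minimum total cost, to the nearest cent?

At the optimum either one food covers both requirements or two foods hit both targets exactly; no other combination can be cheaper.
banana only: max(203/12, 961/462) = 16.92 servings → $3.38.
kale only: max(203/73, 961/271) = 3.546 servings → $2.84.
banana + kale with both tight: 0.4968 servings and 2.699 servings → $2.26.
The minimum over all feasible corners is $2.26.

$2.26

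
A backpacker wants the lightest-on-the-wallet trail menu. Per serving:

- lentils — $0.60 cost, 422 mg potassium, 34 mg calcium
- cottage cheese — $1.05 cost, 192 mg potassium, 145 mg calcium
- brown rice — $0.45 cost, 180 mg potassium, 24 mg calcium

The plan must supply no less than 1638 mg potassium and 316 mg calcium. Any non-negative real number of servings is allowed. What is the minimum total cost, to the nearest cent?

$3.43

At the optimum either one food covers both requirements or two foods hit both targets exactly; no other combination can be cheaper.
lentils only: max(1638/422, 316/34) = 9.294 servings → $5.58.
cottage cheese only: max(1638/192, 316/145) = 8.531 servings → $8.96.
brown rice only: max(1638/180, 316/24) = 13.17 servings → $5.92.
lentils + cottage cheese with both tight: 3.235 servings and 1.421 servings → $3.43.
lentils + brown rice: the both-tight solution has a negative serving — not a feasible corner.
cottage cheese + brown rice with both tight: 0.8174 servings and 8.228 servings → $4.56.
Cheapest feasible corner: $3.43.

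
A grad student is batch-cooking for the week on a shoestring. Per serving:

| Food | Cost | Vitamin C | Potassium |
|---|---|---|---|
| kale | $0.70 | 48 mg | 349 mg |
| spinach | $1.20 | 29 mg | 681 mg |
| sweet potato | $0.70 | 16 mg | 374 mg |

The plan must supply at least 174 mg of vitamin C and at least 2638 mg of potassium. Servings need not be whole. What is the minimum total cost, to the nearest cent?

$4.81

An LP optimum is at a vertex; with two nutrient constraints at most two foods are used. Check each candidate.
kale only: max(174/48, 2638/349) = 7.559 servings → $5.29.
spinach only: max(174/29, 2638/681) = 6 servings → $7.20.
sweet potato only: max(174/16, 2638/374) = 10.88 servings → $7.61.
kale + spinach with both tight: 1.861 servings and 2.92 servings → $4.81.
kale + sweet potato with both tight: 1.849 servings and 5.328 servings → $5.02.
spinach + sweet potato with both targets exact would need a negative amount; discard.
The minimum over all feasible corners is $4.81.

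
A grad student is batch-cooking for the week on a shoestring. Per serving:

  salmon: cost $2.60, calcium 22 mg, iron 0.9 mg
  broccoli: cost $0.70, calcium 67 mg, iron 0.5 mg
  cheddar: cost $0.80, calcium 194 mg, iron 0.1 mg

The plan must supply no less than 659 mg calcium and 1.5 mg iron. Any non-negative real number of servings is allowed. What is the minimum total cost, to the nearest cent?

$3.77

An LP optimum is at a vertex; with two nutrient constraints at most two foods are used. Check each candidate.
salmon only: max(659/22, 1.5/0.9) = 29.95 servings → $77.88.
broccoli only: max(659/67, 1.5/0.5) = 9.836 servings → $6.89.
cheddar only: max(659/194, 1.5/0.1) = 15 servings → $12.00.
salmon + broccoli: the both-tight solution has a negative serving — not a feasible corner.
salmon + cheddar with both tight: 1.306 servings and 3.249 servings → $5.99.
broccoli + cheddar with both tight: 2.493 servings and 2.536 servings → $3.77.
Cheapest feasible corner: $3.77.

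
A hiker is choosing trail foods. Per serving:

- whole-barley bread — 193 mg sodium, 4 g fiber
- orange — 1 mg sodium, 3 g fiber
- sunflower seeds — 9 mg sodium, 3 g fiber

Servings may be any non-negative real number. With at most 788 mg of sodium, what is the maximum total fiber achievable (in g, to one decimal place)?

2364.0 g

Fiber per mg sodium: orange 3, sunflower seeds 0.3333, whole-barley bread 0.02073.
With no serving limits, spend the whole sodium allowance on orange: 788 mg / 1 mg × 3 g = 2364.0 g.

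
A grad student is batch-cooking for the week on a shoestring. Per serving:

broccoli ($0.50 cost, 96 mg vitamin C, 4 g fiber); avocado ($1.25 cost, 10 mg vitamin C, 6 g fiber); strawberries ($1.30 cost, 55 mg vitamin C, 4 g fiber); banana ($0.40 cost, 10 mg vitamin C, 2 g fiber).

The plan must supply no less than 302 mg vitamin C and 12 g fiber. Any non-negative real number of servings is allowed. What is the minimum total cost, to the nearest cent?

At the optimum either one food covers both requirements or two foods hit both targets exactly; no other combination can be cheaper.
broccoli only: max(302/96, 12/4) = 3.146 servings → $1.57.
avocado only: max(302/10, 12/6) = 30.2 servings → $37.75.
strawberries only: max(302/55, 12/4) = 5.491 servings → $7.14.
banana only: max(302/10, 12/2) = 30.2 servings → $12.08.
broccoli + avocado: the both-tight solution has a negative serving — not a feasible corner.
broccoli + strawberries with both targets exact would need a negative amount; discard.
broccoli + banana: the both-tight solution has a negative serving — not a feasible corner.
avocado + strawberries: intersection lies outside the first quadrant.
avocado + banana: intersection lies outside the first quadrant.
strawberries + banana: the both-tight solution has a negative serving — not a feasible corner.
The minimum over all feasible corners is $1.57.

$1.57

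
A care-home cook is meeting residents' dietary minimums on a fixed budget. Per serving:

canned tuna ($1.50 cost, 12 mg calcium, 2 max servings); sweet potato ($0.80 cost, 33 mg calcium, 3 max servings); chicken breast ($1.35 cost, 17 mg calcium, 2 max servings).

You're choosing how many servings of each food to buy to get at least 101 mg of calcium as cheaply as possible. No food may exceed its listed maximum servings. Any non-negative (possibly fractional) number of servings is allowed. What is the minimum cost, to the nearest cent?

Cost per mg of calcium: sweet potato $0.0242, chicken breast $0.0794, canned tuna $0.1250.
Take 3 servings of sweet potato: +99.0 mg calcium for $2.40 (total $2.40, still need 2.0 mg).
Take 0.1176 servings of chicken breast: +2.0 mg calcium for $0.16 (total $2.56, still need 0.0 mg).
Greedy by cheapest-per-mg is optimal for a single linear constraint, so the minimum cost is $2.56.

$2.56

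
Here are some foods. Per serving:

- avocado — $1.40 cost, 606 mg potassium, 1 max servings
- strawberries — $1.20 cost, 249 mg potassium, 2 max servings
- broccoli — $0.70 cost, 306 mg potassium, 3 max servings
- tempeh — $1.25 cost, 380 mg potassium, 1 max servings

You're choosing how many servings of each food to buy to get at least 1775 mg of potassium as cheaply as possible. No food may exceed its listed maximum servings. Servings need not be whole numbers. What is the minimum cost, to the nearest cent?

$4.33

Cost per mg of potassium: broccoli $0.0023, avocado $0.0023, tempeh $0.0033, strawberries $0.0048.
Take 3 servings of broccoli: +918.0 mg potassium for $2.10 (total $2.10, still need 857.0 mg).
Take 1 serving of avocado: +606.0 mg potassium for $1.40 (total $3.50, still need 251.0 mg).
Take 0.6605 servings of tempeh: +251.0 mg potassium for $0.83 (total $4.33, still need 0.0 mg).
Filling from the cheapest source first is optimal under one linear minimum: $4.33.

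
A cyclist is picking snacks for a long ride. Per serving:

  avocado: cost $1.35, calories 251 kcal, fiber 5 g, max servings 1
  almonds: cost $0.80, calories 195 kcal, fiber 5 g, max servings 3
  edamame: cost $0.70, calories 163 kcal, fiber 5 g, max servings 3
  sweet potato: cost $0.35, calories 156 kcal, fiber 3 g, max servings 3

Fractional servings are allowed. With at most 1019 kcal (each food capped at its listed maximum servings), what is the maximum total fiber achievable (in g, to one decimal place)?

Fiber per kcal: edamame 0.03067, almonds 0.02564, avocado 0.01992, sweet potato 0.01923.
Take 3 servings of edamame: uses 489 kcal, +15.0 g fiber (running total 15.0 g).
Take 2.718 servings of almonds: uses 530 kcal, +13.6 g fiber (running total 28.6 g).
Greedy by best ratio exhausts the calories allowance optimally: 28.6 g.

28.6 g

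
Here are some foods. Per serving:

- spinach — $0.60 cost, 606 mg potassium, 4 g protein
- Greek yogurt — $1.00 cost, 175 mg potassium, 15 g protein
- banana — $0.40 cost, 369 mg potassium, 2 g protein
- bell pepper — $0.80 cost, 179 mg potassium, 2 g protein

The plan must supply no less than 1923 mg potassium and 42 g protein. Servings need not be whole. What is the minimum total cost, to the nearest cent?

For a min-cost LP with two ≥-constraints, a basic feasible solution has at most two positive variables.
spinach only: max(1923/606, 42/4) = 10.5 servings → $6.30.
Greek yogurt only: max(1923/175, 42/15) = 10.99 servings → $10.99.
banana only: max(1923/369, 42/2) = 21 servings → $8.40.
bell pepper only: max(1923/179, 42/2) = 21 servings → $16.80.
spinach + Greek yogurt with both tight: 2.562 servings and 2.117 servings → $3.65.
spinach + banana: the both-tight solution has a negative serving — not a feasible corner.
spinach + bell pepper with both targets exact would need a negative amount; discard.
Greek yogurt + banana with both tight: 2.247 servings and 4.146 servings → $3.91.
Greek yogurt + bell pepper with both tight: 1.573 servings and 9.206 servings → $8.94.
banana + bell pepper: intersection lies outside the first quadrant.
The minimum over all feasible corners is $3.65.

$3.65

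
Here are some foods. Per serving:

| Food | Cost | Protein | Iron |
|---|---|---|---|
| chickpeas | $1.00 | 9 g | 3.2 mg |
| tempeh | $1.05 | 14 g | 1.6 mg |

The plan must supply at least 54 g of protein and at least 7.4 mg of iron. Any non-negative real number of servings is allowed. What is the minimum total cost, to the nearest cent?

chickpeas only: max(54/9, 7.4/3.2) = 6 servings → $6.00.
tempeh only: max(54/14, 7.4/1.6) = 4.625 servings → $4.86.
chickpeas + tempeh with both tight: 0.5658 servings and 3.493 servings → $4.23.
So the least-cost plan costs $4.23.

$4.23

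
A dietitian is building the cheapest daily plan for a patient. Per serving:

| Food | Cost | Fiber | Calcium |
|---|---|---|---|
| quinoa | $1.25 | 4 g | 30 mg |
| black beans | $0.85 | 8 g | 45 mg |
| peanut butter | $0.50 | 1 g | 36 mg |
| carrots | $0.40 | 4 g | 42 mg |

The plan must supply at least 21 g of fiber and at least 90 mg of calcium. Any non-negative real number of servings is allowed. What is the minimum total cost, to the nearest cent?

$2.10

At the optimum either one food covers both requirements or two foods hit both targets exactly; no other combination can be cheaper.
quinoa only: max(21/4, 90/30) = 5.25 servings → $6.56.
black beans only: max(21/8, 90/45) = 2.625 servings → $2.23.
peanut butter only: max(21/1, 90/36) = 21 servings → $10.50.
carrots only: max(21/4, 90/42) = 5.25 servings → $2.10.
quinoa + black beans: the both-tight solution has a negative serving — not a feasible corner.
quinoa + peanut butter with both targets exact would need a negative amount; discard.
quinoa + carrots with both targets exact would need a negative amount; discard.
black beans + peanut butter: intersection lies outside the first quadrant.
black beans + carrots: intersection lies outside the first quadrant.
peanut butter + carrots: the both-tight solution has a negative serving — not a feasible corner.
Cheapest feasible corner: $2.10.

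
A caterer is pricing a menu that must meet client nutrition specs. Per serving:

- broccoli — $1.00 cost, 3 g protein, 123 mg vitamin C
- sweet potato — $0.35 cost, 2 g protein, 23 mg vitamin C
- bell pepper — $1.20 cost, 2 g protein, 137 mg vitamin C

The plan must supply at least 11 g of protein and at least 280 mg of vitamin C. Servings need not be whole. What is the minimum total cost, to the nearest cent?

Two binding constraints pin down two serving amounts, so the optimal mix uses at most two foods. The candidates are each food alone (scaled to the tighter of protein/vitamin C) and each pair with both constraints tight.
broccoli only: max(11/3, 280/123) = 3.667 servings → $3.67.
sweet potato only: max(11/2, 280/23) = 12.17 servings → $4.26.
bell pepper only: max(11/2, 280/137) = 5.5 servings → $6.60.
broccoli + sweet potato with both tight: 1.734 servings and 2.898 servings → $2.75.
broccoli + bell pepper: intersection lies outside the first quadrant.
sweet potato + bell pepper with both tight: 4.154 servings and 1.346 servings → $3.07.
Cheapest feasible corner: $2.75.

$2.75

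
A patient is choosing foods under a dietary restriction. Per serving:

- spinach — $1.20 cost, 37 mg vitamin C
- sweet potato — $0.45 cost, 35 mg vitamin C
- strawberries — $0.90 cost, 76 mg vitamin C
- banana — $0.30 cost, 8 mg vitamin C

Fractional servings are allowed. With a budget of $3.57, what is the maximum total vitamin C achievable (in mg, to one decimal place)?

301.5 mg

Vitamin C per dollar: strawberries 84.44, sweet potato 77.78, spinach 30.83, banana 26.67.
With no serving limits, spend the whole cost allowance on strawberries: $3.57 / $0.90 × 76 mg = 301.5 mg.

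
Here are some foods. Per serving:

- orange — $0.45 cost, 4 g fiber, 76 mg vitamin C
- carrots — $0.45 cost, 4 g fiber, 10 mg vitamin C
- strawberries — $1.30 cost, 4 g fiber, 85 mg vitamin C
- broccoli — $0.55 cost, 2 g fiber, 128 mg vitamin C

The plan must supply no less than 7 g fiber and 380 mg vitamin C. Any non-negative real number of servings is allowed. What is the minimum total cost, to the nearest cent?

$1.68

An LP optimum is at a vertex; with two nutrient constraints at most two foods are used. Check each candidate.
orange only: max(7/4, 380/76) = 5 servings → $2.25.
carrots only: max(7/4, 380/10) = 38 servings → $17.10.
strawberries only: max(7/4, 380/85) = 4.471 servings → $5.81.
broccoli only: max(7/2, 380/128) = 3.5 servings → $1.93.
orange + carrots with both targets exact would need a negative amount; discard.
orange + strawberries with both targets exact would need a negative amount; discard.
orange + broccoli with both tight: 0.3778 servings and 2.744 servings → $1.68.
carrots + strawberries: intersection lies outside the first quadrant.
carrots + broccoli with both tight: 0.2764 servings and 2.947 servings → $1.75.
strawberries + broccoli with both tight: 0.3977 servings and 2.705 servings → $2.00.
Cheapest feasible corner: $1.68.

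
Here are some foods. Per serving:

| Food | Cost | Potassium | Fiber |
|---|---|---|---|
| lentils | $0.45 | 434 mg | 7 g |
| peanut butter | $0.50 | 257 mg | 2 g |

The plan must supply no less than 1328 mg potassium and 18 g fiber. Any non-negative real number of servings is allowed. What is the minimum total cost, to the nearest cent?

$1.38

An LP optimum is at a vertex; with two nutrient constraints at most two foods are used. Check each candidate.
lentils only: max(1328/434, 18/7) = 3.06 servings → $1.38.
peanut butter only: max(1328/257, 18/2) = 9 servings → $4.50.
lentils + peanut butter with both tight: 2.116 servings and 1.594 servings → $1.75.
The minimum over all feasible corners is $1.38.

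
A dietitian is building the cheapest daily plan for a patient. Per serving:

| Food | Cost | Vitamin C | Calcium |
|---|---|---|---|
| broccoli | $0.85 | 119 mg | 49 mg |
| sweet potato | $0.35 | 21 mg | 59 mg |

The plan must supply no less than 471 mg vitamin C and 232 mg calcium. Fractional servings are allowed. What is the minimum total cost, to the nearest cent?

This is a tiny linear program; its minimum lies at a vertex of the feasible set. List the vertices and price them.
broccoli only: max(471/119, 232/49) = 4.735 servings → $4.02.
sweet potato only: max(471/21, 232/59) = 22.43 servings → $7.85.
broccoli + sweet potato with both tight: 3.825 servings and 0.7558 servings → $3.52.
The minimum over all feasible corners is $3.52.

$3.52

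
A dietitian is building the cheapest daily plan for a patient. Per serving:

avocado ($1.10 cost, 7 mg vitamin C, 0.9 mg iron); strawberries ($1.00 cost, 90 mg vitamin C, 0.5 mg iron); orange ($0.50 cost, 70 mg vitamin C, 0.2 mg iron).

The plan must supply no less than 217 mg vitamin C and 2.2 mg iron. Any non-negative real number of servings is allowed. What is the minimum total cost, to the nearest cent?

A basic optimal solution has at most two foods positive. Try each food alone and each pair with both targets met exactly.
avocado only: max(217/7, 2.2/0.9) = 31 servings → $34.10.
strawberries only: max(217/90, 2.2/0.5) = 4.4 servings → $4.40.
orange only: max(217/70, 2.2/0.2) = 11 servings → $5.50.
avocado + strawberries with both tight: 1.155 servings and 2.321 servings → $3.59.
avocado + orange with both tight: 1.795 servings and 2.92 servings → $3.44.
strawberries + orange: the both-tight solution has a negative serving — not a feasible corner.
Cheapest feasible corner: $3.44.

$3.44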